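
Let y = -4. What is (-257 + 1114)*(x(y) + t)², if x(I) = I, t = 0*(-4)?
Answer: 13712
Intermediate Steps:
t = 0
(-257 + 1114)*(x(y) + t)² = (-257 + 1114)*(-4 + 0)² = 857*(-4)² = 857*16 = 13712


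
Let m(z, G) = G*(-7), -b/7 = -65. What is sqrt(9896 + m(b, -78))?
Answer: sqrt(10442) ≈ 102.19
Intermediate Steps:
b = 455 (b = -7*(-65) = 455)
m(z, G) = -7*G
sqrt(9896 + m(b, -78)) = sqrt(9896 - 7*(-78)) = sqrt(9896 + 546) = sqrt(10442)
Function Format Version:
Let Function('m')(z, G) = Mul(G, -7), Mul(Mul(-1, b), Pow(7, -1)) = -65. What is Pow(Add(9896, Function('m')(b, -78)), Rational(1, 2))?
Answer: Pow(10442, Rational(1, 2)) ≈ 102.19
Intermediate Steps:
b = 455 (b = Mul(-7, -65) = 455)
Function('m')(z, G) = Mul(-7, G)
Pow(Add(9896, Function('m')(b, -78)), Rational(1, 2)) = Pow(Add(9896, Mul(-7, -78)), Rational(1, 2)) = Pow(Add(9896, 546), Rational(1, 2)) = Pow(10442, Rational(1, 2))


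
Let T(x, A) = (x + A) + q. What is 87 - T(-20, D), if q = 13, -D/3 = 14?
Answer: 136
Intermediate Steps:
D = -42 (D = -3*14 = -42)
T(x, A) = 13 + A + x (T(x, A) = (x + A) + 13 = (A + x) + 13 = 13 + A + x)
87 - T(-20, D) = 87 - (13 - 42 - 20) = 87 - 1*(-49) = 87 + 49 = 136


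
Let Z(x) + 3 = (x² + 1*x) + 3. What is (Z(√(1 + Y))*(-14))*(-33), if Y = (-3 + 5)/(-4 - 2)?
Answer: 308 + 154*√6 ≈ 685.22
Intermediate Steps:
Y = -⅓ (Y = 2/(-6) = 2*(-⅙) = -⅓ ≈ -0.33333)
Z(x) = x + x² (Z(x) = -3 + ((x² + 1*x) + 3) = -3 + ((x² + x) + 3) = -3 + ((x + x²) + 3) = -3 + (3 + x + x²) = x + x²)
(Z(√(1 + Y))*(-14))*(-33) = ((√(1 - ⅓)*(1 + √(1 - ⅓)))*(-14))*(-33) = ((√(⅔)*(1 + √(⅔)))*(-14))*(-33) = (((√6/3)*(1 + √6/3))*(-14))*(-33) = ((√6*(1 + √6/3)/3)*(-14))*(-33) = -14*√6*(1 + √6/3)/3*(-33) = 154*√6*(1 + √6/3)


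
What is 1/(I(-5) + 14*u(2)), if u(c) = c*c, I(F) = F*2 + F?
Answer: 1/41 ≈ 0.024390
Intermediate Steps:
I(F) = 3*F (I(F) = 2*F + F = 3*F)
u(c) = c²
1/(I(-5) + 14*u(2)) = 1/(3*(-5) + 14*2²) = 1/(-15 + 14*4) = 1/(-15 + 56) = 1/41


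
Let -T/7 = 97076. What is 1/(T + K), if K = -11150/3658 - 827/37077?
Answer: -67813833/46081877783014 ≈ -1.4716e-6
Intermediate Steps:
K = -208216858/67813833 (K = -11150*1/3658 - 827*1/37077 = -5575/1829 - 827/37077 = -208216858/67813833 ≈ -3.0704)
T = -679532 (T = -7*97076 = -679532)
1/(T + K) = 1/(-679532 - 208216858/67813833) = 1/(-46081877783014/67813833) = -67813833/46081877783014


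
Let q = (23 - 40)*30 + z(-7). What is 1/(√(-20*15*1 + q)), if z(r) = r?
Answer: -I*√817/817 ≈ -0.034986*I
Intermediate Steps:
q = -517 (q = (23 - 40)*30 - 7 = -17*30 - 7 = -510 - 7 = -517)
1/(√(-20*15*1 + q)) = 1/(√(-20*15*1 - 517)) = 1/(√(-300*1 - 517)) = 1/(√(-300 - 517)) = 1/(√(-817)) = 1/(I*√817) = -I*√817/817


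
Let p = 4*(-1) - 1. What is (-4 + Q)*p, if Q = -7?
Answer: 55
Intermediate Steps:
p = -5 (p = -4 - 1 = -5)
(-4 + Q)*p = (-4 - 7)*(-5) = -11*(-5) = 55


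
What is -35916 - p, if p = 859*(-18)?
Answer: -20454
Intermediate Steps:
p = -15462
-35916 - p = -35916 - 1*(-15462) = -35916 + 15462 = -20454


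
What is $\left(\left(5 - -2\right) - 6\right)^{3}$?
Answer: $1$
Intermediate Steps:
$\left(\left(5 - -2\right) - 6\right)^{3} = \left(\left(5 + 2\right) - 6\right)^{3} = \left(7 - 6\right)^{3} = 1^{3} = 1$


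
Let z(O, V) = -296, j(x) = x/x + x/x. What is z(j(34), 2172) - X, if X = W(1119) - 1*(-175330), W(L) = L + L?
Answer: -177864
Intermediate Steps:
j(x) = 2 (j(x) = 1 + 1 = 2)
W(L) = 2*L
X = 177568 (X = 2*1119 - 1*(-175330) = 2238 + 175330 = 177568)
z(j(34), 2172) - X = -296 - 1*177568 = -296 - 177568 = -177864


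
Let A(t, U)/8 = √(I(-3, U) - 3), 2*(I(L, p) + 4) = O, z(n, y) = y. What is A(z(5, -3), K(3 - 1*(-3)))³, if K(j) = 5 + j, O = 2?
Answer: -3072*I*√6 ≈ -7524.8*I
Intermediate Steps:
I(L, p) = -3 (I(L, p) = -4 + (½)*2 = -4 + 1 = -3)
A(t, U) = 8*I*√6 (A(t, U) = 8*√(-3 - 3) = 8*√(-6) = 8*(I*√6) = 8*I*√6)
A(z(5, -3), K(3 - 1*(-3)))³ = (8*I*√6)³ = -3072*I*√6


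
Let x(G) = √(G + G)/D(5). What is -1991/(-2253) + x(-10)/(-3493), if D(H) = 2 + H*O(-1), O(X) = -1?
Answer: 1991/2253 + 2*I*√5/10479 ≈ 0.88371 + 0.00042677*I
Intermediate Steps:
D(H) = 2 - H (D(H) = 2 + H*(-1) = 2 - H)
x(G) = -√2*√G/3 (x(G) = √(G + G)/(2 - 1*5) = √(2*G)/(2 - 5) = (√2*√G)/(-3) = (√2*√G)*(-⅓) = -√2*√G/3)
-1991/(-2253) + x(-10)/(-3493) = -1991/(-2253) - √2*√(-10)/3/(-3493) = -1991*(-1/2253) - √2*I*√10/3*(-1/3493) = 1991/2253 - 2*I*√5/3*(-1/3493) = 1991/2253 + 2*I*√5/10479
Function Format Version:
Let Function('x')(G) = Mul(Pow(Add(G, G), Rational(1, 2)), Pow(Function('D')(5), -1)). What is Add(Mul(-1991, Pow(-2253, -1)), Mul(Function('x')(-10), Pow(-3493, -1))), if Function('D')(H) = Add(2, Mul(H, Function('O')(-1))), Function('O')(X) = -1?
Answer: Add(Rational(1991, 2253), Mul(Rational(2, 10479), I, Pow(5, Rational(1, 2)))) ≈ Add(0.88371, Mul(0.00042677, I))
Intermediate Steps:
Function('D')(H) = Add(2, Mul(-1, H)) (Function('D')(H) = Add(2, Mul(H, -1)) = Add(2, Mul(-1, H)))
Function('x')(G) = Mul(Rational(-1, 3), Pow(2, Rational(1, 2)), Pow(G, Rational(1, 2))) (Function('x')(G) = Mul(Pow(Add(G, G), Rational(1, 2)), Pow(Add(2, Mul(-1, 5)), -1)) = Mul(Pow(Mul(2, G), Rational(1, 2)), Pow(Add(2, -5), -1)) = Mul(Mul(Pow(2, Rational(1, 2)), Pow(G, Rational(1, 2))), Pow(-3, -1)) = Mul(Mul(Pow(2, Rational(1, 2)), Pow(G, Rational(1, 2))), Rational(-1, 3)) = Mul(Rational(-1, 3), Pow(2, Rational(1, 2)), Pow(G, Rational(1, 2))))
Add(Mul(-1991, Pow(-2253, -1)), Mul(Function('x')(-10), Pow(-3493, -1))) = Add(Mul(-1991, Pow(-2253, -1)), Mul(Mul(Rational(-1, 3), Pow(2, Rational(1, 2)), Pow(-10, Rational(1, 2))), Pow(-3493, -1))) = Add(Mul(-1991, Rational(-1, 2253)), Mul(Mul(Rational(-1, 3), Pow(2, Rational(1, 2)), Mul(I, Pow(10, Rational(1, 2)))), Rational(-1, 3493))) = Add(Rational(1991, 2253), Mul(Mul(Rational(-2, 3), I, Pow(5, Rational(1, 2))), Rational(-1, 3493))) = Add(Rational(1991, 2253), Mul(Rational(2, 10479), I, Pow(5, Rational(1, 2))))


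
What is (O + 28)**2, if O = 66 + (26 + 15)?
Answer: 18225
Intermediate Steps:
O = 107 (O = 66 + 41 = 107)
(O + 28)**2 = (107 + 28)**2 = 135**2 = 18225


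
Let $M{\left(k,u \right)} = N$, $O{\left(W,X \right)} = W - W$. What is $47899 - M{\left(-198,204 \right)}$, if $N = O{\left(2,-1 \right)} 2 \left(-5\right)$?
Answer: $47899$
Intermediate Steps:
$O{\left(W,X \right)} = 0$
$N = 0$ ($N = 0 \cdot 2 \left(-5\right) = 0 \left(-5\right) = 0$)
$M{\left(k,u \right)} = 0$
$47899 - M{\left(-198,204 \right)} = 47899 - 0 = 47899 + 0 = 47899$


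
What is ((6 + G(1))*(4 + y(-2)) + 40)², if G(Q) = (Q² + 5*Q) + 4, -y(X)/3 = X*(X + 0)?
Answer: 7744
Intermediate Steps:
y(X) = -3*X² (y(X) = -3*X*(X + 0) = -3*X*X = -3*X²)
G(Q) = 4 + Q² + 5*Q
((6 + G(1))*(4 + y(-2)) + 40)² = ((6 + (4 + 1² + 5*1))*(4 - 3*(-2)²) + 40)² = ((6 + (4 + 1 + 5))*(4 - 3*4) + 40)² = ((6 + 10)*(4 - 12) + 40)² = (16*(-8) + 40)² = (-128 + 40)² = (-88)² = 7744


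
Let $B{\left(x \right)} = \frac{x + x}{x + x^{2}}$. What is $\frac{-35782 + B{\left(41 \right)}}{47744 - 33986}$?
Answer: $- \frac{751421}{288918} \approx -2.6008$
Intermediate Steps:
$B{\left(x \right)} = \frac{2 x}{x + x^{2}}$
$\frac{-35782 + B{\left(41 \right)}}{47744 - 33986} = \frac{-35782 + \frac{2}{1 + 41}}{47744 - 33986} = \frac{-35782 + \frac{2}{42}}{13758} = \left(-35782 + 2 \cdot \frac{1}{42}\right) \frac{1}{13758} = \left(-35782 + \frac{1}{21}\right) \frac{1}{13758} = \left(- \frac{751421}{21}\right) \frac{1}{13758} = - \frac{751421}{288918}$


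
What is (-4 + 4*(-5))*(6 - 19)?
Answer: 312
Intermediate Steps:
(-4 + 4*(-5))*(6 - 19) = (-4 - 20)*(-13) = -24*(-13) = 312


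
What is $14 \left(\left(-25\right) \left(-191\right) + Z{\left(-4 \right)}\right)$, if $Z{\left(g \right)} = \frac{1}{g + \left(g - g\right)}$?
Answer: $\frac{133693}{2} \approx 66847.0$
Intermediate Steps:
$Z{\left(g \right)} = \frac{1}{g}$ ($Z{\left(g \right)} = \frac{1}{g + 0} = \frac{1}{g}$)
$14 \left(\left(-25\right) \left(-191\right) + Z{\left(-4 \right)}\right) = 14 \left(\left(-25\right) \left(-191\right) + \frac{1}{-4}\right) = 14 \left(4775 - \frac{1}{4}\right) = 14 \cdot \frac{19099}{4} = \frac{133693}{2}$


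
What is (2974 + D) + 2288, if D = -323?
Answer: 4939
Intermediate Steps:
(2974 + D) + 2288 = (2974 - 323) + 2288 = 2651 + 2288 = 4939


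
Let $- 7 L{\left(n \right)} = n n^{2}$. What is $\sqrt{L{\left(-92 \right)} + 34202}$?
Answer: $\frac{\sqrt{7126714}}{7} \approx 381.37$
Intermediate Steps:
$L{\left(n \right)} = - \frac{n^{3}}{7}$ ($L{\left(n \right)} = - \frac{n n^{2}}{7} = - \frac{n^{3}}{7}$)
$\sqrt{L{\left(-92 \right)} + 34202} = \sqrt{- \frac{\left(-92\right)^{3}}{7} + 34202} = \sqrt{\left(- \frac{1}{7}\right) \left(-778688\right) + 34202} = \sqrt{\frac{778688}{7} + 34202} = \sqrt{\frac{1018102}{7}} = \frac{\sqrt{7126714}}{7}$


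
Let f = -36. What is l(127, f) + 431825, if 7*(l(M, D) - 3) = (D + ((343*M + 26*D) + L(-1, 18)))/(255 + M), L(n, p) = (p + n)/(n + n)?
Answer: 2309501305/5348 ≈ 4.3184e+5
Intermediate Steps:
L(n, p) = (n + p)/(2*n) (L(n, p) = (n + p)/((2*n)) = (n + p)*(1/(2*n)) = (n + p)/(2*n))
l(M, D) = 3 + (-17/2 + 27*D + 343*M)/(7*(255 + M)) (l(M, D) = 3 + ((D + ((343*M + 26*D) + (½)*(-1 + 18)/(-1)))/(255 + M))/7 = 3 + ((D + ((26*D + 343*M) + (½)*(-1)*17))/(255 + M))/7 = 3 + ((D + ((26*D + 343*M) - 17/2))/(255 + M))/7 = 3 + ((D + (-17/2 + 26*D + 343*M))/(255 + M))/7 = 3 + ((-17/2 + 27*D + 343*M)/(255 + M))/7 = 3 + (-17/2 + 27*D + 343*M)/(7*(255 + M)))
l(127, f) + 431825 = (10693 + 54*(-36) + 728*127)/(14*(255 + 127)) + 431825 = (1/14)*(10693 - 1944 + 92456)/382 + 431825 = (1/14)*(1/382)*101205 + 431825 = 101205/5348 + 431825 = 2309501305/5348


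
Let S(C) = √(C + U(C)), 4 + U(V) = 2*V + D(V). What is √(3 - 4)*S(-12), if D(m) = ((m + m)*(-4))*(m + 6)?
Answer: -2*√154 ≈ -24.819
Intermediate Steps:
D(m) = -8*m*(6 + m) (D(m) = ((2*m)*(-4))*(6 + m) = (-8*m)*(6 + m) = -8*m*(6 + m))
U(V) = -4 + 2*V - 8*V*(6 + V) (U(V) = -4 + (2*V - 8*V*(6 + V)) = -4 + 2*V - 8*V*(6 + V))
S(C) = √(-4 + 3*C - 8*C*(6 + C)) (S(C) = √(C + (-4 + 2*C - 8*C*(6 + C))) = √(-4 + 3*C - 8*C*(6 + C)))
√(3 - 4)*S(-12) = √(3 - 4)*√(-4 + 3*(-12) - 8*(-12)*(6 - 12)) = √(-1)*√(-4 - 36 - 8*(-12)*(-6)) = I*√(-4 - 36 - 576) = I*√(-616) = I*(2*I*√154) = -2*√154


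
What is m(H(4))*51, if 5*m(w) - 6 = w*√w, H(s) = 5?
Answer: 306/5 + 51*√5 ≈ 175.24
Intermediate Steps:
m(w) = 6/5 + w^(3/2)/5 (m(w) = 6/5 + (w*√w)/5 = 6/5 + w^(3/2)/5)
m(H(4))*51 = (6/5 + 5^(3/2)/5)*51 = (6/5 + (5*√5)/5)*51 = (6/5 + √5)*51 = 306/5 + 51*√5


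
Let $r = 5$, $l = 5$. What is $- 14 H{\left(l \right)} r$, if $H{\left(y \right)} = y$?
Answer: $-350$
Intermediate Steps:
$- 14 H{\left(l \right)} r = \left(-14\right) 5 \cdot 5 = \left(-70\right) 5 = -350$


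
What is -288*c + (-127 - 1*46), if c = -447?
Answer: 128563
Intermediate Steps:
-288*c + (-127 - 1*46) = -288*(-447) + (-127 - 1*46) = 128736 + (-127 - 46) = 128736 - 173 = 128563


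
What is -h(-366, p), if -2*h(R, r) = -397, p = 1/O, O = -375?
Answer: -397/2 ≈ -198.50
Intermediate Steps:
p = -1/375 (p = 1/(-375) = -1/375 ≈ -0.0026667)
h(R, r) = 397/2 (h(R, r) = -½*(-397) = 397/2)
-h(-366, p) = -1*397/2 = -397/2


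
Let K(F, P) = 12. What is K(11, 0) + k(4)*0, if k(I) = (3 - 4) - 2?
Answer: 12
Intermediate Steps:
k(I) = -3 (k(I) = -1 - 2 = -3)
K(11, 0) + k(4)*0 = 12 - 3*0 = 12 + 0 = 12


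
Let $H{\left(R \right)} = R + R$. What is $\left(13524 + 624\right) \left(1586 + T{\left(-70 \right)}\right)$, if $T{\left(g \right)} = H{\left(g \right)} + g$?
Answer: $19467648$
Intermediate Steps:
$H{\left(R \right)} = 2 R$
$T{\left(g \right)} = 3 g$ ($T{\left(g \right)} = 2 g + g = 3 g$)
$\left(13524 + 624\right) \left(1586 + T{\left(-70 \right)}\right) = \left(13524 + 624\right) \left(1586 + 3 \left(-70\right)\right) = 14148 \left(1586 - 210\right) = 14148 \cdot 1376 = 19467648$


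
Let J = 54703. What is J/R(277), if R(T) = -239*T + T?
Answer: -54703/65926 ≈ -0.82976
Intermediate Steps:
R(T) = -238*T
J/R(277) = 54703/((-238*277)) = 54703/(-65926) = 54703*(-1/65926) = -54703/65926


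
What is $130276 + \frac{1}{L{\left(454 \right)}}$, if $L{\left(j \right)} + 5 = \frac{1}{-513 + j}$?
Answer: $\frac{38561637}{296} \approx 1.3028 \cdot 10^{5}$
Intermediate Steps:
$L{\left(j \right)} = -5 + \frac{1}{-513 + j}$
$130276 + \frac{1}{L{\left(454 \right)}} = 130276 + \frac{1}{\frac{1}{-513 + 454} \left(2566 - 2270\right)} = 130276 + \frac{1}{\frac{1}{-59} \left(2566 - 2270\right)} = 130276 + \frac{1}{\left(- \frac{1}{59}\right) 296} = 130276 + \frac{1}{- \frac{296}{59}} = 130276 - \frac{59}{296} = \frac{38561637}{296}$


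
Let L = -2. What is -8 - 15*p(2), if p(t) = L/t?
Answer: 7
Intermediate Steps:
p(t) = -2/t
-8 - 15*p(2) = -8 - (-30)/2 = -8 - 15*(-1) = -8 + 15 = 7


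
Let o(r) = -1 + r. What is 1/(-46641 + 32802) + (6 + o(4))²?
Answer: 1120958/13839 ≈ 81.000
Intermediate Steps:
1/(-46641 + 32802) + (6 + o(4))² = 1/(-46641 + 32802) + (6 + (-1 + 4))² = 1/(-13839) + (6 + 3)² = -1/13839 + 9² = -1/13839 + 81 = 1120958/13839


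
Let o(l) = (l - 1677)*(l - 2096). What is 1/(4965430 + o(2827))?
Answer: 1/5806080 ≈ 1.7223e-7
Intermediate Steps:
o(l) = (-2096 + l)*(-1677 + l) (o(l) = (-1677 + l)*(-2096 + l) = (-2096 + l)*(-1677 + l))
1/(4965430 + o(2827)) = 1/(4965430 + (3514992 + 2827² - 3773*2827)) = 1/(4965430 + (3514992 + 7991929 - 10666271)) = 1/(4965430 + 840650) = 1/5806080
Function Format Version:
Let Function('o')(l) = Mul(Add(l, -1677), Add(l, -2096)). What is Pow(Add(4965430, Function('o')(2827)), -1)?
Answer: Rational(1, 5806080) ≈ 1.7223e-7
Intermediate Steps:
Function('o')(l) = Mul(Add(-2096, l), Add(-1677, l)) (Function('o')(l) = Mul(Add(-1677, l), Add(-2096, l)) = Mul(Add(-2096, l), Add(-1677, l)))
Pow(Add(4965430, Function('o')(2827)), -1) = Pow(Add(4965430, Add(3514992, Pow(2827, 2), Mul(-3773, 2827))), -1) = Pow(Add(4965430, Add(3514992, 7991929, -10666271)), -1) = Pow(Add(4965430, 840650), -1) = Pow(5806080, -1) = Rational(1, 5806080)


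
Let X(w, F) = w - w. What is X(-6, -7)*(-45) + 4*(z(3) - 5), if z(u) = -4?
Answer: -36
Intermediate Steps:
X(w, F) = 0
X(-6, -7)*(-45) + 4*(z(3) - 5) = 0*(-45) + 4*(-4 - 5) = 0 + 4*(-9) = 0 - 36 = -36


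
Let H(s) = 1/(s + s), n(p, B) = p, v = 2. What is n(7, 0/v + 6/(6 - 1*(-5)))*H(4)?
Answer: 7/8 ≈ 0.87500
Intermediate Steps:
H(s) = 1/(2*s)
n(7, 0/v + 6/(6 - 1*(-5)))*H(4) = 7*((½)/4) = 7*((½)*(¼)) = 7*(⅛) = 7/8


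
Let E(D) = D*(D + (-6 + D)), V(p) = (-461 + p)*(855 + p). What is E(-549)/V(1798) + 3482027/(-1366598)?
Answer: -11522672591239/4847406468478 ≈ -2.3771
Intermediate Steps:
E(D) = D*(-6 + 2*D)
E(-549)/V(1798) + 3482027/(-1366598) = (2*(-549)*(-3 - 549))/(-394155 + 1798**2 + 394*1798) + 3482027/(-1366598) = (2*(-549)*(-552))/(-394155 + 3232804 + 708412) + 3482027*(-1/1366598) = 606096/3547061 - 3482027/1366598 = -11522672591239/4847406468478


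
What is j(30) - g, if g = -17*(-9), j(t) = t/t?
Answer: -152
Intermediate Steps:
j(t) = 1
g = 153
j(30) - g = 1 - 1*153 = 1 - 153 = -152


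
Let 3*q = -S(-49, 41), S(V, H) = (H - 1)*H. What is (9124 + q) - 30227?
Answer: -64949/3 ≈ -21650.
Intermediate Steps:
S(V, H) = H*(-1 + H) (S(V, H) = (-1 + H)*H = H*(-1 + H))
q = -1640/3 (q = (-41*(-1 + 41))/3 = (-41*40)/3 = (-1*1640)/3 = (⅓)*(-1640) = -1640/3 ≈ -546.67)
(9124 + q) - 30227 = (9124 - 1640/3) - 30227 = 25732/3 - 30227 = -64949/3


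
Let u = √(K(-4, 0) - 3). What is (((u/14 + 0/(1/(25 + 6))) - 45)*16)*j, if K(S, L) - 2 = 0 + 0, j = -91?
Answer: 65520 - 104*I ≈ 65520.0 - 104.0*I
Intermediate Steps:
K(S, L) = 2 (K(S, L) = 2 + (0 + 0) = 2 + 0 = 2)
u = I (u = √(2 - 3) = √(-1) = I ≈ 1.0*I)
(((u/14 + 0/(1/(25 + 6))) - 45)*16)*j = (((I/14 + 0/(1/(25 + 6))) - 45)*16)*(-91) = (((I*(1/14) + 0/(1/31)) - 45)*16)*(-91) = (((I/14 + 0/(1/31)) - 45)*16)*(-91) = (((I/14 + 0*31) - 45)*16)*(-91) = (((I/14 + 0) - 45)*16)*(-91) = ((I/14 - 45)*16)*(-91) = ((-45 + I/14)*16)*(-91) = (-720 + 8*I/7)*(-91) = 65520 - 104*I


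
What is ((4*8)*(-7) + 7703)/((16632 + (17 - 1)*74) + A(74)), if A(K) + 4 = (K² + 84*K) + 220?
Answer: 2493/9908 ≈ 0.25162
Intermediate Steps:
A(K) = 216 + K² + 84*K (A(K) = -4 + ((K² + 84*K) + 220) = -4 + (220 + K² + 84*K) = 216 + K² + 84*K)
((4*8)*(-7) + 7703)/((16632 + (17 - 1)*74) + A(74)) = ((4*8)*(-7) + 7703)/((16632 + (17 - 1)*74) + (216 + 74² + 84*74)) = (32*(-7) + 7703)/((16632 + 16*74) + (216 + 5476 + 6216)) = (-224 + 7703)/((16632 + 1184) + 11908) = 7479/(17816 + 11908) = 7479/29724 = 7479*(1/29724) = 2493/9908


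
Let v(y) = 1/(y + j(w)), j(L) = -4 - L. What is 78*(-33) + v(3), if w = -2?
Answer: -2573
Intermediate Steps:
v(y) = 1/(-2 + y) (v(y) = 1/(y + (-4 - 1*(-2))) = 1/(y + (-4 + 2)) = 1/(y - 2) = 1/(-2 + y))
78*(-33) + v(3) = 78*(-33) + 1/(-2 + 3) = -2574 + 1/1 = -2574 + 1 = -2573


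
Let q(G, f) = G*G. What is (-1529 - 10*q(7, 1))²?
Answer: 4076361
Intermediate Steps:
q(G, f) = G²
(-1529 - 10*q(7, 1))² = (-1529 - 10*7²)² = (-1529 - 10*49)² = (-1529 - 490)² = (-2019)² = 4076361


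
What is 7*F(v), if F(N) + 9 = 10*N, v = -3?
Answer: -273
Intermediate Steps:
F(N) = -9 + 10*N
7*F(v) = 7*(-9 + 10*(-3)) = 7*(-9 - 30) = 7*(-39) = -273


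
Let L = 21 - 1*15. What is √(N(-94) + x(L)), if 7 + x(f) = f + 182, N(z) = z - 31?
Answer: 2*√14 ≈ 7.4833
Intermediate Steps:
N(z) = -31 + z
L = 6 (L = 21 - 15 = 6)
x(f) = 175 + f (x(f) = -7 + (f + 182) = -7 + (182 + f) = 175 + f)
√(N(-94) + x(L)) = √((-31 - 94) + (175 + 6)) = √(-125 + 181) = √56 = 2*√14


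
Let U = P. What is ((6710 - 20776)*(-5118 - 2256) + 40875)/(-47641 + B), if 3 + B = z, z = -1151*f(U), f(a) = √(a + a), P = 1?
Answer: -2471855502498/1133650567 + 119431856409*√2/2267301134 ≈ -2105.9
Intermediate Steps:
U = 1
f(a) = √2*√a (f(a) = √(2*a) = √2*√a)
z = -1151*√2 (z = -1151*√2*√1 = -1151*√2 ≈ -1627.8)
B = -3 - 1151*√2 ≈ -1630.8
((6710 - 20776)*(-5118 - 2256) + 40875)/(-47641 + B) = ((6710 - 20776)*(-5118 - 2256) + 40875)/(-47641 + (-3 - 1151*√2)) = (-14066*(-7374) + 40875)/(-47644 - 1151*√2) = (103722684 + 40875)/(-47644 - 1151*√2) = 103763559/(-47644 - 1151*√2)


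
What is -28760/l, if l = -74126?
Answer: 14380/37063 ≈ 0.38799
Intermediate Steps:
-28760/l = -28760/(-74126) = -28760*(-1/74126) = 14380/37063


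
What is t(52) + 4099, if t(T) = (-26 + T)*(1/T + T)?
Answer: 10903/2 ≈ 5451.5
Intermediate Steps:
t(T) = (-26 + T)*(T + 1/T)
t(52) + 4099 = (1 + 52² - 26*52 - 26/52) + 4099 = (1 + 2704 - 1352 - 26*1/52) + 4099 = (1 + 2704 - 1352 - ½) + 4099 = 2705/2 + 4099 = 10903/2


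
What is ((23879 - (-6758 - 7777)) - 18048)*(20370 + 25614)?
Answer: 936510144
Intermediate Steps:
((23879 - (-6758 - 7777)) - 18048)*(20370 + 25614) = ((23879 - 1*(-14535)) - 18048)*45984 = ((23879 + 14535) - 18048)*45984 = (38414 - 18048)*45984 = 20366*45984 = 936510144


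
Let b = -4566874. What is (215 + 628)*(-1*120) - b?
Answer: 4465714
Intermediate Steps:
(215 + 628)*(-1*120) - b = (215 + 628)*(-1*120) - 1*(-4566874) = 843*(-120) + 4566874 = -101160 + 4566874 = 4465714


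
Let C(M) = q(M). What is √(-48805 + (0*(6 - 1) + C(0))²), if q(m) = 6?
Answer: I*√48769 ≈ 220.84*I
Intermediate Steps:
C(M) = 6
√(-48805 + (0*(6 - 1) + C(0))²) = √(-48805 + (0*(6 - 1) + 6)²) = √(-48805 + (0*5 + 6)²) = √(-48805 + (0 + 6)²) = √(-48805 + 6²) = √(-48805 + 36) = √(-48769) = I*√48769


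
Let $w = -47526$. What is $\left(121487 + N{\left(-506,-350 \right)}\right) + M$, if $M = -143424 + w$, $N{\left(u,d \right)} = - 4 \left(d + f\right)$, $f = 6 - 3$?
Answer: $-68075$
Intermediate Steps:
$f = 3$ ($f = 6 - 3 = 3$)
$N{\left(u,d \right)} = -12 - 4 d$ ($N{\left(u,d \right)} = - 4 \left(d + 3\right) = - 4 \left(3 + d\right) = -12 - 4 d$)
$M = -190950$ ($M = -143424 - 47526 = -190950$)
$\left(121487 + N{\left(-506,-350 \right)}\right) + M = \left(121487 - -1388\right) - 190950 = \left(121487 + \left(-12 + 1400\right)\right) - 190950 = \left(121487 + 1388\right) - 190950 = 122875 - 190950 = -68075$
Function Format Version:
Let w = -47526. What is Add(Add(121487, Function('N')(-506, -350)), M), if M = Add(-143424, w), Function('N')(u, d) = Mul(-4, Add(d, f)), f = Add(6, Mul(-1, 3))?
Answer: -68075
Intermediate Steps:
f = 3 (f = Add(6, -3) = 3)
Function('N')(u, d) = Add(-12, Mul(-4, d)) (Function('N')(u, d) = Mul(-4, Add(d, 3)) = Mul(-4, Add(3, d)) = Add(-12, Mul(-4, d)))
M = -190950 (M = Add(-143424, -47526) = -190950)
Add(Add(121487, Function('N')(-506, -350)), M) = Add(Add(121487, Add(-12, Mul(-4, -350))), -190950) = Add(Add(121487, Add(-12, 1400)), -190950) = Add(Add(121487, 1388), -190950) = Add(122875, -190950) = -68075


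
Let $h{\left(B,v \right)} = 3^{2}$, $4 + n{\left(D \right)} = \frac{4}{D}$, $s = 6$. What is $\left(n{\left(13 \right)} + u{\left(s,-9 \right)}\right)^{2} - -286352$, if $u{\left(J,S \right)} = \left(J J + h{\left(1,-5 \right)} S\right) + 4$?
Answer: $\frac{48731049}{169} \approx 2.8835 \cdot 10^{5}$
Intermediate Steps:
$n{\left(D \right)} = -4 + \frac{4}{D}$
$h{\left(B,v \right)} = 9$
$u{\left(J,S \right)} = 4 + J^{2} + 9 S$ ($u{\left(J,S \right)} = \left(J J + 9 S\right) + 4 = \left(J^{2} + 9 S\right) + 4 = 4 + J^{2} + 9 S$)
$\left(n{\left(13 \right)} + u{\left(s,-9 \right)}\right)^{2} - -286352 = \left(\left(-4 + \frac{4}{13}\right) + \left(4 + 6^{2} + 9 \left(-9\right)\right)\right)^{2} - -286352 = \left(\left(-4 + 4 \cdot \frac{1}{13}\right) + \left(4 + 36 - 81\right)\right)^{2} + 286352 = \left(\left(-4 + \frac{4}{13}\right) - 41\right)^{2} + 286352 = \left(- \frac{48}{13} - 41\right)^{2} + 286352 = \left(- \frac{581}{13}\right)^{2} + 286352 = \frac{337561}{169} + 286352 = \frac{48731049}{169}$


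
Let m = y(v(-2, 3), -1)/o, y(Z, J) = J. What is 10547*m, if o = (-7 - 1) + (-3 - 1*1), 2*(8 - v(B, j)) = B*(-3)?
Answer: 10547/12 ≈ 878.92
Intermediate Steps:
v(B, j) = 8 + 3*B/2 (v(B, j) = 8 - B*(-3)/2 = 8 - (-3)*B/2 = 8 + 3*B/2)
o = -12 (o = -8 + (-3 - 1) = -8 - 4 = -12)
m = 1/12 (m = -1/(-12) = -1*(-1/12) = 1/12 ≈ 0.083333)
10547*m = 10547*(1/12) = 10547/12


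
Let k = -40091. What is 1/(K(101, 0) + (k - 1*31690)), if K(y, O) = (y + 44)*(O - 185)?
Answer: -1/98606 ≈ -1.0141e-5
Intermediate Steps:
K(y, O) = (-185 + O)*(44 + y) (K(y, O) = (44 + y)*(-185 + O) = (-185 + O)*(44 + y))
1/(K(101, 0) + (k - 1*31690)) = 1/((-8140 - 185*101 + 44*0 + 0*101) + (-40091 - 1*31690)) = 1/((-8140 - 18685 + 0 + 0) + (-40091 - 31690)) = 1/(-26825 - 71781) = 1/(-98606) = -1/98606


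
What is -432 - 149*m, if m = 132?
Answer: -20100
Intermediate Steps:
-432 - 149*m = -432 - 149*132 = -432 - 19668 = -20100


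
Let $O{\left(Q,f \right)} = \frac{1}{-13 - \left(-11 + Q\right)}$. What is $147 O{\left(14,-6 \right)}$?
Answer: $- \frac{147}{16} \approx -9.1875$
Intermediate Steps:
$O{\left(Q,f \right)} = \frac{1}{-2 - Q}$
$147 O{\left(14,-6 \right)} = 147 \left(- \frac{1}{2 + 14}\right) = 147 \left(- \frac{1}{16}\right) = - \frac{147}{16}$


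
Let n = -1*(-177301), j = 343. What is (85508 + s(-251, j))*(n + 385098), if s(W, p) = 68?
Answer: 48127856824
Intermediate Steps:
n = 177301
(85508 + s(-251, j))*(n + 385098) = (85508 + 68)*(177301 + 385098) = 85576*562399 = 48127856824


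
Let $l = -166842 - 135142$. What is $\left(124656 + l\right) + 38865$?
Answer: $-138463$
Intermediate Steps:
$l = -301984$ ($l = -166842 - 135142 = -301984$)
$\left(124656 + l\right) + 38865 = \left(124656 - 301984\right) + 38865 = -177328 + 38865 = -138463$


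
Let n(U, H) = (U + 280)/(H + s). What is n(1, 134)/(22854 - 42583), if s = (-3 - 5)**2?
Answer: -281/3906342 ≈ -7.1934e-5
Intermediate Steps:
s = 64 (s = (-8)**2 = 64)
n(U, H) = (280 + U)/(64 + H) (n(U, H) = (U + 280)/(H + 64) = (280 + U)/(64 + H))
n(1, 134)/(22854 - 42583) = ((280 + 1)/(64 + 134))/(22854 - 42583) = (281/198)/(-19729) = ((1/198)*281)*(-1/19729) = (281/198)*(-1/19729) = -281/3906342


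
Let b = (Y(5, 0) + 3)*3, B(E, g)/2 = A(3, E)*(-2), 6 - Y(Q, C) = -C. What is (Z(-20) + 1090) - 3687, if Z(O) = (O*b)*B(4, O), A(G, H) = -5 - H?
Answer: -22037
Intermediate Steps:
Y(Q, C) = 6 + C (Y(Q, C) = 6 - (-1)*C = 6 + C)
B(E, g) = 20 + 4*E (B(E, g) = 2*((-5 - E)*(-2)) = 2*(10 + 2*E) = 20 + 4*E)
b = 27 (b = ((6 + 0) + 3)*3 = (6 + 3)*3 = 9*3 = 27)
Z(O) = 972*O (Z(O) = (O*27)*(20 + 4*4) = (27*O)*(20 + 16) = (27*O)*36 = 972*O)
(Z(-20) + 1090) - 3687 = (972*(-20) + 1090) - 3687 = (-19440 + 1090) - 3687 = -18350 - 3687 = -22037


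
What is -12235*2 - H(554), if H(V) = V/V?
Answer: -24471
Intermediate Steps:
H(V) = 1
-12235*2 - H(554) = -12235*2 - 1*1 = -24470 - 1 = -24471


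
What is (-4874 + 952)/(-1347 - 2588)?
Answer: 3922/3935 ≈ 0.99670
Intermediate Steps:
(-4874 + 952)/(-1347 - 2588) = -3922/(-3935) = -3922*(-1/3935) = 3922/3935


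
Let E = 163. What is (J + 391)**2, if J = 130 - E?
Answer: 128164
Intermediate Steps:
J = -33 (J = 130 - 1*163 = 130 - 163 = -33)
(J + 391)**2 = (-33 + 391)**2 = 358**2 = 128164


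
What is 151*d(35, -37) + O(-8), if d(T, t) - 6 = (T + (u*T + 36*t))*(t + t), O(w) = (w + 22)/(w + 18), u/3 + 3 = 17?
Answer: -9660973/5 ≈ -1.9322e+6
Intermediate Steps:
u = 42 (u = -9 + 3*17 = -9 + 51 = 42)
O(w) = (22 + w)/(18 + w)
d(T, t) = 6 + 2*t*(36*t + 43*T) (d(T, t) = 6 + (T + (42*T + 36*t))*(t + t) = 6 + (T + (36*t + 42*T))*(2*t) = 6 + (36*t + 43*T)*(2*t) = 6 + 2*t*(36*t + 43*T))
151*d(35, -37) + O(-8) = 151*(6 + 72*(-37)² + 86*35*(-37)) + (22 - 8)/(18 - 8) = 151*(6 + 72*1369 - 111370) + 14/10 = 151*(6 + 98568 - 111370) + (⅒)*14 = 151*(-12796) + 7/5 = -1932196 + 7/5 = -9660973/5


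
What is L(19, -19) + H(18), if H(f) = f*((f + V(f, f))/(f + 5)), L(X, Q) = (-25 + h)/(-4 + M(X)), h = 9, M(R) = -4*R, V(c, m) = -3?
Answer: 1373/115 ≈ 11.939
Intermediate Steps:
L(X, Q) = -16/(-4 - 4*X) (L(X, Q) = (-25 + 9)/(-4 - 4*X) = -16/(-4 - 4*X))
H(f) = f*(-3 + f)/(5 + f) (H(f) = f*((f - 3)/(f + 5)) = f*((-3 + f)/(5 + f)) = f*(-3 + f)/(5 + f))
L(19, -19) + H(18) = 4/(1 + 19) + 18*(-3 + 18)/(5 + 18) = 4/20 + 18*15/23 = 4*(1/20) + 18*(1/23)*15 = ⅕ + 270/23 = 1373/115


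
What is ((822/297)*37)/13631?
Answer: 10138/1349469 ≈ 0.0075126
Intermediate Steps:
((822/297)*37)/13631 = ((822*(1/297))*37)*(1/13631) = ((274/99)*37)*(1/13631) = (10138/99)*(1/13631) = 10138/1349469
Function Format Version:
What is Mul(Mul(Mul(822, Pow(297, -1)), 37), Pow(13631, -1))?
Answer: Rational(10138, 1349469) ≈ 0.0075126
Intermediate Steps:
Mul(Mul(Mul(822, Pow(297, -1)), 37), Pow(13631, -1)) = Mul(Mul(Mul(822, Rational(1, 297)), 37), Rational(1, 13631)) = Mul(Mul(Rational(274, 99), 37), Rational(1, 13631)) = Mul(Rational(10138, 99), Rational(1, 13631)) = Rational(10138, 1349469)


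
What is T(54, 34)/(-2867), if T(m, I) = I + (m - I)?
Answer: -54/2867 ≈ -0.018835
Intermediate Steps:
T(m, I) = m
T(54, 34)/(-2867) = 54/(-2867) = 54*(-1/2867) = -54/2867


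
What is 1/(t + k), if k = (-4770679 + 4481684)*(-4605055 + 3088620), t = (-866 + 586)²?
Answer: 1/438242211225 ≈ 2.2818e-12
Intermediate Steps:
t = 78400 (t = (-280)² = 78400)
k = 438242132825 (k = -288995*(-1516435) = 438242132825)
1/(t + k) = 1/(78400 + 438242132825) = 1/438242211225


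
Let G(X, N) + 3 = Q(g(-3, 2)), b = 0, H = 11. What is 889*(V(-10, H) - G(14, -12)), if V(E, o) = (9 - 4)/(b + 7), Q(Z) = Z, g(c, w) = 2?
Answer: 1524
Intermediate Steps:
G(X, N) = -1 (G(X, N) = -3 + 2 = -1)
V(E, o) = 5/7 (V(E, o) = (9 - 4)/(0 + 7) = 5/7)
889*(V(-10, H) - G(14, -12)) = 889*(5/7 - 1*(-1)) = 889*(5/7 + 1) = 889*(12/7) = 1524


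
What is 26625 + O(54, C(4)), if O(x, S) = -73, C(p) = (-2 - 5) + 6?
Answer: 26552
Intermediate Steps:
C(p) = -1 (C(p) = -7 + 6 = -1)
26625 + O(54, C(4)) = 26625 - 73 = 26552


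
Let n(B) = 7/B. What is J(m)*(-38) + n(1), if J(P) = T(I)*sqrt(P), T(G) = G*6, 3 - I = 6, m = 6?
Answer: 7 + 684*sqrt(6) ≈ 1682.5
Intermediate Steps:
I = -3 (I = 3 - 1*6 = 3 - 6 = -3)
T(G) = 6*G
J(P) = -18*sqrt(P) (J(P) = (6*(-3))*sqrt(P) = -18*sqrt(P))
J(m)*(-38) + n(1) = -18*sqrt(6)*(-38) + 7/1 = 684*sqrt(6) + 7*1 = 684*sqrt(6) + 7 = 7 + 684*sqrt(6)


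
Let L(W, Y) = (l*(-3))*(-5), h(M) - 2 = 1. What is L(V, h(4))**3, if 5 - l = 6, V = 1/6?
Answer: -3375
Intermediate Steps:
h(M) = 3 (h(M) = 2 + 1 = 3)
V = 1/6 ≈ 0.16667
l = -1 (l = 5 - 1*6 = 5 - 6 = -1)
L(W, Y) = -15 (L(W, Y) = -1*(-3)*(-5) = 3*(-5) = -15)
L(V, h(4))**3 = (-15)**3 = -3375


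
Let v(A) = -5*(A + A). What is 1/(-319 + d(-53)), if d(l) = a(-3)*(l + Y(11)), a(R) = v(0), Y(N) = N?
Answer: -1/319 ≈ -0.0031348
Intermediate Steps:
v(A) = -10*A
a(R) = 0 (a(R) = -10*0 = 0)
d(l) = 0 (d(l) = 0*(l + 11) = 0*(11 + l) = 0)
1/(-319 + d(-53)) = 1/(-319 + 0) = 1/(-319) = -1/319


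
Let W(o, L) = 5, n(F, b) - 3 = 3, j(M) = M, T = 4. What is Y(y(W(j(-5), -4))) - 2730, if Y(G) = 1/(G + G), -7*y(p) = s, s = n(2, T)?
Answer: -32767/12 ≈ -2730.6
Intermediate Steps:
n(F, b) = 6 (n(F, b) = 3 + 3 = 6)
s = 6
y(p) = -6/7 (y(p) = -⅐*6 = -6/7)
Y(G) = 1/(2*G)
Y(y(W(j(-5), -4))) - 2730 = 1/(2*(-6/7)) - 2730 = (½)*(-7/6) - 2730 = -7/12 - 2730 = -32767/12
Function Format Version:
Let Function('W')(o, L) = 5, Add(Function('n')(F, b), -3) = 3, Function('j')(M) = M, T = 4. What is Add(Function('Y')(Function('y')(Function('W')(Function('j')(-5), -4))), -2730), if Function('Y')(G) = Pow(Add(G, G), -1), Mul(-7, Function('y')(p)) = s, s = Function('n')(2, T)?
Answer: Rational(-32767, 12) ≈ -2730.6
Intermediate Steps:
Function('n')(F, b) = 6 (Function('n')(F, b) = Add(3, 3) = 6)
s = 6
Function('y')(p) = Rational(-6, 7) (Function('y')(p) = Mul(Rational(-1, 7), 6) = Rational(-6, 7))
Function('Y')(G) = Mul(Rational(1, 2), Pow(G, -1)) (Function('Y')(G) = Pow(Mul(2, G), -1) = Mul(Rational(1, 2), Pow(G, -1)))
Add(Function('Y')(Function('y')(Function('W')(Function('j')(-5), -4))), -2730) = Add(Mul(Rational(1, 2), Pow(Rational(-6, 7), -1)), -2730) = Add(Mul(Rational(1, 2), Rational(-7, 6)), -2730) = Add(Rational(-7, 12), -2730) = Rational(-32767, 12)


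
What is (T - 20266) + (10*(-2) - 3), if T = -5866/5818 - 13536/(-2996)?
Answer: -44198857810/2178841 ≈ -20286.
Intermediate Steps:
T = 7647239/2178841 (T = -5866*1/5818 - 13536*(-1/2996) = -2933/2909 + 3384/749 = 7647239/2178841 ≈ 3.5098)
(T - 20266) + (10*(-2) - 3) = (7647239/2178841 - 20266) + (10*(-2) - 3) = -44148744467/2178841 + (-20 - 3) = -44148744467/2178841 - 23 = -44198857810/2178841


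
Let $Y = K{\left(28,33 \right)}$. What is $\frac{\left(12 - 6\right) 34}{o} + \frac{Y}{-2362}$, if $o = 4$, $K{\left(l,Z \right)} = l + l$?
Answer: $\frac{60203}{1181} \approx 50.976$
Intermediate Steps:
$K{\left(l,Z \right)} = 2 l$
$Y = 56$ ($Y = 2 \cdot 28 = 56$)
$\frac{\left(12 - 6\right) 34}{o} + \frac{Y}{-2362} = \frac{\left(12 - 6\right) 34}{4} + \frac{56}{-2362} = 6 \cdot 34 \cdot \frac{1}{4} + 56 \left(- \frac{1}{2362}\right) = 204 \cdot \frac{1}{4} - \frac{28}{1181} = 51 - \frac{28}{1181} = \frac{60203}{1181}$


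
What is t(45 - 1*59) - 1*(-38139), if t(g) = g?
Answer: 38125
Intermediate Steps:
t(45 - 1*59) - 1*(-38139) = (45 - 1*59) - 1*(-38139) = (45 - 59) + 38139 = -14 + 38139 = 38125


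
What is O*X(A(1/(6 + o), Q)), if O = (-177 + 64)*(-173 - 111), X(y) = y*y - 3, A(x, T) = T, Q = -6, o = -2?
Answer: 1059036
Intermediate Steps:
X(y) = -3 + y**2 (X(y) = y**2 - 3 = -3 + y**2)
O = 32092 (O = -113*(-284) = 32092)
O*X(A(1/(6 + o), Q)) = 32092*(-3 + (-6)**2) = 32092*(-3 + 36) = 32092*33 = 1059036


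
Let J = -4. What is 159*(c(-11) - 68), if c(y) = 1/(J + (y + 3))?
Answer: -43301/4 ≈ -10825.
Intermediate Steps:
c(y) = 1/(-1 + y) (c(y) = 1/(-4 + (y + 3)) = 1/(-4 + (3 + y)) = 1/(-1 + y))
159*(c(-11) - 68) = 159*(1/(-1 - 11) - 68) = 159*(1/(-12) - 68) = 159*(-1/12 - 68) = 159*(-817/12) = -43301/4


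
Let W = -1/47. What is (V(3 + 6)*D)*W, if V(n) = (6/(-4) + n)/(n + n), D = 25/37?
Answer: -125/20868 ≈ -0.0059900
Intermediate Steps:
W = -1/47 (W = -1*1/47 = -1/47 ≈ -0.021277)
D = 25/37 (D = 25*(1/37) = 25/37 ≈ 0.67568)
V(n) = (-3/2 + n)/(2*n) (V(n) = (6*(-¼) + n)/((2*n)) = (-3/2 + n)*(1/(2*n)) = (-3/2 + n)/(2*n))
(V(3 + 6)*D)*W = (((-3 + 2*(3 + 6))/(4*(3 + 6)))*(25/37))*(-1/47) = (((¼)*(-3 + 2*9)/9)*(25/37))*(-1/47) = (((¼)*(⅑)*(-3 + 18))*(25/37))*(-1/47) = (((¼)*(⅑)*15)*(25/37))*(-1/47) = ((5/12)*(25/37))*(-1/47) = (125/444)*(-1/47) = -125/20868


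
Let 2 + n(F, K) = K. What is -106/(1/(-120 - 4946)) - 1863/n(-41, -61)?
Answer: 3759179/7 ≈ 5.3703e+5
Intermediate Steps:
n(F, K) = -2 + K
-106/(1/(-120 - 4946)) - 1863/n(-41, -61) = -106/(1/(-120 - 4946)) - 1863/(-2 - 61) = -106/(1/(-5066)) - 1863/(-63) = -106/(-1/5066) - 1863*(-1/63) = -106*(-5066) + 207/7 = 536996 + 207/7 = 3759179/7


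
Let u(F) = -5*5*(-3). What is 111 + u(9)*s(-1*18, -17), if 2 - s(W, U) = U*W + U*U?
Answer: -44364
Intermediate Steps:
u(F) = 75 (u(F) = -25*(-3) = 75)
s(W, U) = 2 - U² - U*W (s(W, U) = 2 - (U*W + U*U) = 2 - (U*W + U²) = 2 - (U² + U*W) = 2 + (-U² - U*W) = 2 - U² - U*W)
111 + u(9)*s(-1*18, -17) = 111 + 75*(2 - 1*(-17)² - 1*(-17)*(-1*18)) = 111 + 75*(2 - 1*289 - 1*(-17)*(-18)) = 111 + 75*(2 - 289 - 306) = 111 + 75*(-593) = 111 - 44475 = -44364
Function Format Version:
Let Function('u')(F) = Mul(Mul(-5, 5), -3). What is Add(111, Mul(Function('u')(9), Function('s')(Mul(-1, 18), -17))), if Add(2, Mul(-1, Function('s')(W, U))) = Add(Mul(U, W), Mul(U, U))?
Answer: -44364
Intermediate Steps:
Function('u')(F) = 75 (Function('u')(F) = Mul(-25, -3) = 75)
Function('s')(W, U) = Add(2, Mul(-1, Pow(U, 2)), Mul(-1, U, W)) (Function('s')(W, U) = Add(2, Mul(-1, Add(Mul(U, W), Mul(U, U)))) = Add(2, Mul(-1, Add(Mul(U, W), Pow(U, 2)))) = Add(2, Mul(-1, Add(Pow(U, 2), Mul(U, W)))) = Add(2, Add(Mul(-1, Pow(U, 2)), Mul(-1, U, W))) = Add(2, Mul(-1, Pow(U, 2)), Mul(-1, U, W)))
Add(111, Mul(Function('u')(9), Function('s')(Mul(-1, 18), -17))) = Add(111, Mul(75, Add(2, Mul(-1, Pow(-17, 2)), Mul(-1, -17, Mul(-1, 18))))) = Add(111, Mul(75, Add(2, Mul(-1, 289), Mul(-1, -17, -18)))) = Add(111, Mul(75, Add(2, -289, -306))) = Add(111, Mul(75, -593)) = Add(111, -44475) = -44364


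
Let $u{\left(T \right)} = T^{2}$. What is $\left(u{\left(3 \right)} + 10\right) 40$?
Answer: $760$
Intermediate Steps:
$\left(u{\left(3 \right)} + 10\right) 40 = \left(3^{2} + 10\right) 40 = \left(9 + 10\right) 40 = 19 \cdot 40 = 760$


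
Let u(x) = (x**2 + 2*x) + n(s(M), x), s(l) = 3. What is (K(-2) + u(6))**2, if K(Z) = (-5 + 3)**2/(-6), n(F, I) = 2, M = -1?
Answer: 21904/9 ≈ 2433.8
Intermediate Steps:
u(x) = 2 + x**2 + 2*x (u(x) = (x**2 + 2*x) + 2 = 2 + x**2 + 2*x)
K(Z) = -2/3 (K(Z) = (-2)**2*(-1/6) = 4*(-1/6) = -2/3)
(K(-2) + u(6))**2 = (-2/3 + (2 + 6**2 + 2*6))**2 = (-2/3 + (2 + 36 + 12))**2 = (-2/3 + 50)**2 = (148/3)**2 = 21904/9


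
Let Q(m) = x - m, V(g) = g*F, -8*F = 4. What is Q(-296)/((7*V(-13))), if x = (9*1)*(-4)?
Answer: 40/7 ≈ 5.7143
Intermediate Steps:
F = -½ (F = -⅛*4 = -½ ≈ -0.50000)
x = -36 (x = 9*(-4) = -36)
V(g) = -g/2 (V(g) = g*(-½) = -g/2)
Q(m) = -36 - m
Q(-296)/((7*V(-13))) = (-36 - 1*(-296))/((7*(-½*(-13)))) = (-36 + 296)/((7*(13/2))) = 260/(91/2) = 260*(2/91) = 40/7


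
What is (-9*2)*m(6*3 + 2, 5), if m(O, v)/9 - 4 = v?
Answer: -1458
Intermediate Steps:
m(O, v) = 36 + 9*v
(-9*2)*m(6*3 + 2, 5) = (-9*2)*(36 + 9*5) = -18*(36 + 45) = -18*81 = -1458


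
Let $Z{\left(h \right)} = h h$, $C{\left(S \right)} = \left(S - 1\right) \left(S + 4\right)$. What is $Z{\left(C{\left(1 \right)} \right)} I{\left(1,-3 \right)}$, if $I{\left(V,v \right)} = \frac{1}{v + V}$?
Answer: $0$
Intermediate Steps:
$C{\left(S \right)} = \left(-1 + S\right) \left(4 + S\right)$
$Z{\left(h \right)} = h^{2}$
$I{\left(V,v \right)} = \frac{1}{V + v}$
$Z{\left(C{\left(1 \right)} \right)} I{\left(1,-3 \right)} = \frac{\left(-4 + 1^{2} + 3 \cdot 1\right)^{2}}{1 - 3} = \frac{\left(-4 + 1 + 3\right)^{2}}{-2} = 0^{2} \left(- \frac{1}{2}\right) = 0 \left(- \frac{1}{2}\right) = 0$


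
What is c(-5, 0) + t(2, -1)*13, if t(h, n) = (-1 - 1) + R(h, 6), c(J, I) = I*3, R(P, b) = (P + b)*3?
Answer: 286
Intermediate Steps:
R(P, b) = 3*P + 3*b
c(J, I) = 3*I
t(h, n) = 16 + 3*h (t(h, n) = (-1 - 1) + (3*h + 3*6) = -2 + (3*h + 18) = -2 + (18 + 3*h) = 16 + 3*h)
c(-5, 0) + t(2, -1)*13 = 3*0 + (16 + 3*2)*13 = 0 + (16 + 6)*13 = 0 + 22*13 = 0 + 286 = 286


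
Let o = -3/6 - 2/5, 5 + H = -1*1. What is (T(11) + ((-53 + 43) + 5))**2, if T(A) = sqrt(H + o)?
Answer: 181/10 - I*sqrt(690) ≈ 18.1 - 26.268*I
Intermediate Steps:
H = -6 (H = -5 - 1*1 = -5 - 1 = -6)
o = -9/10 (o = -3*1/6 - 2*1/5 = -1/2 - 2/5 = -9/10 ≈ -0.90000)
T(A) = I*sqrt(690)/10 (T(A) = sqrt(-6 - 9/10) = sqrt(-69/10) = I*sqrt(690)/10)
(T(11) + ((-53 + 43) + 5))**2 = (I*sqrt(690)/10 + ((-53 + 43) + 5))**2 = (I*sqrt(690)/10 + (-10 + 5))**2 = (I*sqrt(690)/10 - 5)**2 = (-5 + I*sqrt(690)/10)**2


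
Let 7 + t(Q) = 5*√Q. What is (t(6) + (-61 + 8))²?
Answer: 3750 - 600*√6 ≈ 2280.3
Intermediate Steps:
t(Q) = -7 + 5*√Q
(t(6) + (-61 + 8))² = ((-7 + 5*√6) + (-61 + 8))² = ((-7 + 5*√6) - 53)² = (-60 + 5*√6)²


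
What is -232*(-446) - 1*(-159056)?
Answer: 262528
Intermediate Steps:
-232*(-446) - 1*(-159056) = 103472 + 159056 = 262528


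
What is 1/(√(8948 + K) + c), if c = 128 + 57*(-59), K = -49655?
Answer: -3235/10505932 - 3*I*√4523/10505932 ≈ -0.00030792 - 1.9204e-5*I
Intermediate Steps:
c = -3235 (c = 128 - 3363 = -3235)
1/(√(8948 + K) + c) = 1/(√(8948 - 49655) - 3235) = 1/(√(-40707) - 3235) = 1/(3*I*√4523 - 3235) = 1/(-3235 + 3*I*√4523)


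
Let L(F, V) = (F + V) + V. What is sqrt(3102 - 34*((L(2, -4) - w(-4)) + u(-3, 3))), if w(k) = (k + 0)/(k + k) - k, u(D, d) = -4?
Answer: sqrt(3595) ≈ 59.958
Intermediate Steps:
L(F, V) = F + 2*V
w(k) = 1/2 - k (w(k) = k/((2*k)) - k = k*(1/(2*k)) - k = 1/2 - k)
sqrt(3102 - 34*((L(2, -4) - w(-4)) + u(-3, 3))) = sqrt(3102 - 34*(((2 + 2*(-4)) - (1/2 - 1*(-4))) - 4)) = sqrt(3102 - 34*(((2 - 8) - (1/2 + 4)) - 4)) = sqrt(3102 - 34*((-6 - 1*9/2) - 4)) = sqrt(3102 - 34*((-6 - 9/2) - 4)) = sqrt(3102 - 34*(-21/2 - 4)) = sqrt(3102 - 34*(-29/2)) = sqrt(3102 + 493) = sqrt(3595)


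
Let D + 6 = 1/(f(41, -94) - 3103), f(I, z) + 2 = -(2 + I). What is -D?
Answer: 18889/3148 ≈ 6.0003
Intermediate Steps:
f(I, z) = -4 - I (f(I, z) = -2 - (2 + I) = -2 + (-2 - I) = -4 - I)
D = -18889/3148 (D = -6 + 1/((-4 - 1*41) - 3103) = -6 + 1/((-4 - 41) - 3103) = -6 + 1/(-45 - 3103) = -6 + 1/(-3148) = -6 - 1/3148 = -18889/3148 ≈ -6.0003)
-D = -1*(-18889/3148) = 18889/3148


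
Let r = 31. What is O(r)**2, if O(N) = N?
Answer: 961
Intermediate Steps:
O(r)**2 = 31**2 = 961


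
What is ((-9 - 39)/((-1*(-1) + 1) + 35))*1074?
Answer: -51552/37 ≈ -1393.3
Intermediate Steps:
((-9 - 39)/((-1*(-1) + 1) + 35))*1074 = -48/((1 + 1) + 35)*1074 = -48/(2 + 35)*1074 = -48/37*1074 = -51552/37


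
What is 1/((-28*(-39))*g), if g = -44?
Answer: -1/48048 ≈ -2.0813e-5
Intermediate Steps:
1/((-28*(-39))*g) = 1/(-28*(-39)*(-44)) = 1/(1092*(-44)) = 1/(-48048) = -1/48048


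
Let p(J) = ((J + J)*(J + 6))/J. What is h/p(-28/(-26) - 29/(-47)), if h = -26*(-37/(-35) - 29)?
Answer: 2589418/54845 ≈ 47.213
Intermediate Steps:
p(J) = 12 + 2*J (p(J) = ((2*J)*(6 + J))/J = (2*J*(6 + J))/J = 12 + 2*J)
h = 25428/35 (h = -26*(-37*(-1/35) - 29) = -26*(37/35 - 29) = -26*(-978/35) = 25428/35 ≈ 726.51)
h/p(-28/(-26) - 29/(-47)) = 25428/(35*(12 + 2*(-28/(-26) - 29/(-47)))) = 25428/(35*(12 + 2*(-28*(-1/26) - 29*(-1/47)))) = 25428/(35*(12 + 2*(14/13 + 29/47))) = 25428/(35*(12 + 2*(1035/611))) = 25428/(35*(12 + 2070/611)) = 25428/(35*(9402/611)) = (25428/35)*(611/9402) = 2589418/54845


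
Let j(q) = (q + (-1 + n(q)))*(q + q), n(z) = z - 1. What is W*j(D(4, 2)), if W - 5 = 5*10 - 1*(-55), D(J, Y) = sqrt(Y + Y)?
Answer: 880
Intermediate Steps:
n(z) = -1 + z
D(J, Y) = sqrt(2)*sqrt(Y) (D(J, Y) = sqrt(2*Y) = sqrt(2)*sqrt(Y))
j(q) = 2*q*(-2 + 2*q) (j(q) = (q + (-1 + (-1 + q)))*(q + q) = (q + (-2 + q))*(2*q) = (-2 + 2*q)*(2*q) = 2*q*(-2 + 2*q))
W = 110 (W = 5 + (5*10 - 1*(-55)) = 5 + (50 + 55) = 5 + 105 = 110)
W*j(D(4, 2)) = 110*(4*(sqrt(2)*sqrt(2))*(-1 + sqrt(2)*sqrt(2))) = 110*(4*2*(-1 + 2)) = 110*(4*2*1) = 110*8 = 880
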